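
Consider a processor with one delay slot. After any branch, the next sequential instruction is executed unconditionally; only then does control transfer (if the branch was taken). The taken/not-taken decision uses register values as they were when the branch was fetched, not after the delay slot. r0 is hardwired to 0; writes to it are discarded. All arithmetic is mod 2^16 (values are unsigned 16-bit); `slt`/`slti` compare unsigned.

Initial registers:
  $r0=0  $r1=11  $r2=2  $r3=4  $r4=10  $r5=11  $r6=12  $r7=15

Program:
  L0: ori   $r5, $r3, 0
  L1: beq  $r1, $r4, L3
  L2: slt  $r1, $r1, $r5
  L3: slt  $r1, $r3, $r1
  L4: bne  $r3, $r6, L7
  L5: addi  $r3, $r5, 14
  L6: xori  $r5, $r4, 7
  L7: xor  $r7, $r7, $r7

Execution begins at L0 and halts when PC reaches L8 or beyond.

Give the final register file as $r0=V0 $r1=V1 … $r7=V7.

PC=0  ori   $r5, $r3, 0      | $r0=0 $r1=11 $r2=2 $r3=4 $r4=10 $r5=4 $r6=12 $r7=15
PC=1  beq  $r1, $r4, L3      | $r0=0 $r1=11 $r2=2 $r3=4 $r4=10 $r5=4 $r6=12 $r7=15  [not taken]
PC=2  slt  $r1, $r1, $r5     | $r0=0 $r1=0 $r2=2 $r3=4 $r4=10 $r5=4 $r6=12 $r7=15
PC=3  slt  $r1, $r3, $r1     | $r0=0 $r1=0 $r2=2 $r3=4 $r4=10 $r5=4 $r6=12 $r7=15
PC=4  bne  $r3, $r6, L7      | $r0=0 $r1=0 $r2=2 $r3=4 $r4=10 $r5=4 $r6=12 $r7=15  [TAKEN]
PC=5  addi  $r3, $r5, 14     | $r0=0 $r1=0 $r2=2 $r3=18 $r4=10 $r5=4 $r6=12 $r7=15
PC=7  xor  $r7, $r7, $r7     | $r0=0 $r1=0 $r2=2 $r3=18 $r4=10 $r5=4 $r6=12 $r7=0

$r0=0 $r1=0 $r2=2 $r3=18 $r4=10 $r5=4 $r6=12 $r7=0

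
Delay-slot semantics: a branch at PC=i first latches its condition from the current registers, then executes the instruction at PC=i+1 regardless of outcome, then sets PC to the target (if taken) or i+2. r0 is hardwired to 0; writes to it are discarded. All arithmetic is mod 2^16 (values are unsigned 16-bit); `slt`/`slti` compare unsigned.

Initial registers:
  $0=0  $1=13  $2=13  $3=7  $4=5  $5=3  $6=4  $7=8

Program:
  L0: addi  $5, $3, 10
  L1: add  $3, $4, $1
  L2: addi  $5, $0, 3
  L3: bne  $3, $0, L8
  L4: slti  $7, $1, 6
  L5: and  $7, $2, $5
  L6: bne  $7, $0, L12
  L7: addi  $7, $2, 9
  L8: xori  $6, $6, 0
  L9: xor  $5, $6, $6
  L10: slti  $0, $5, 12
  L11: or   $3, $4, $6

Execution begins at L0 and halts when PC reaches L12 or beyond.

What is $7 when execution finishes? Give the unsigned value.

0

PC=0  addi  $5, $3, 10       | $0=0 $1=13 $2=13 $3=7 $4=5 $5=17 $6=4 $7=8
PC=1  add  $3, $4, $1        | $0=0 $1=13 $2=13 $3=18 $4=5 $5=17 $6=4 $7=8
PC=2  addi  $5, $0, 3        | $0=0 $1=13 $2=13 $3=18 $4=5 $5=3 $6=4 $7=8
PC=3  bne  $3, $0, L8        | $0=0 $1=13 $2=13 $3=18 $4=5 $5=3 $6=4 $7=8  [TAKEN]
PC=4  slti  $7, $1, 6        | $0=0 $1=13 $2=13 $3=18 $4=5 $5=3 $6=4 $7=0
PC=8  xori  $6, $6, 0        | $0=0 $1=13 $2=13 $3=18 $4=5 $5=3 $6=4 $7=0
PC=9  xor  $5, $6, $6        | $0=0 $1=13 $2=13 $3=18 $4=5 $5=0 $6=4 $7=0
PC=10 slti  $0, $5, 12       | $0=0 $1=13 $2=13 $3=18 $4=5 $5=0 $6=4 $7=0
PC=11 or   $3, $4, $6        | $0=0 $1=13 $2=13 $3=5 $4=5 $5=0 $6=4 $7=0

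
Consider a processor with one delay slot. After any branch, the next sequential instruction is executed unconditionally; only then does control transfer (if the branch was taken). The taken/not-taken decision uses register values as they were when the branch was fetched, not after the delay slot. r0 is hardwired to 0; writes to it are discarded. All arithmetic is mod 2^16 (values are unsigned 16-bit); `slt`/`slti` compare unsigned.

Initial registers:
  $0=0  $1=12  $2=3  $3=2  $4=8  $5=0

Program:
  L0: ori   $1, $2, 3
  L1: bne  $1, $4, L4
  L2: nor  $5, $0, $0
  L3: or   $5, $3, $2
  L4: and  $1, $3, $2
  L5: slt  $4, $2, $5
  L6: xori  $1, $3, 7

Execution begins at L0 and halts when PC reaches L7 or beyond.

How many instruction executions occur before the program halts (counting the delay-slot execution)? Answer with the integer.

PC=0  ori   $1, $2, 3        | $0=0 $1=3 $2=3 $3=2 $4=8 $5=0
PC=1  bne  $1, $4, L4        | $0=0 $1=3 $2=3 $3=2 $4=8 $5=0  [TAKEN]
PC=2  nor  $5, $0, $0        | $0=0 $1=3 $2=3 $3=2 $4=8 $5=65535
PC=4  and  $1, $3, $2        | $0=0 $1=2 $2=3 $3=2 $4=8 $5=65535
PC=5  slt  $4, $2, $5        | $0=0 $1=2 $2=3 $3=2 $4=1 $5=65535
PC=6  xori  $1, $3, 7        | $0=0 $1=5 $2=3 $3=2 $4=1 $5=65535

6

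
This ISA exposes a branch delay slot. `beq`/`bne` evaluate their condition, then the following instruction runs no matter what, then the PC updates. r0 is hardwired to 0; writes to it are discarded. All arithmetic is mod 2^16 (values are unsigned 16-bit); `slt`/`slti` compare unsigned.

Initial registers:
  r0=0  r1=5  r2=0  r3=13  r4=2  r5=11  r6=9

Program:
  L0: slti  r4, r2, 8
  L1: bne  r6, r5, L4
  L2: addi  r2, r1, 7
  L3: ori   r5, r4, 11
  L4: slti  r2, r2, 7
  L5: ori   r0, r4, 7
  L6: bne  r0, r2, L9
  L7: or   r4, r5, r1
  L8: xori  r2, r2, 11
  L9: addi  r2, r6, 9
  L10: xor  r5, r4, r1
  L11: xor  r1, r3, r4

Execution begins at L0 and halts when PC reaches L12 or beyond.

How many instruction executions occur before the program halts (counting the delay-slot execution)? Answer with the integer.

11

PC=0  slti  r4, r2, 8        | r0=0 r1=5 r2=0 r3=13 r4=1 r5=11 r6=9
PC=1  bne  r6, r5, L4        | r0=0 r1=5 r2=0 r3=13 r4=1 r5=11 r6=9  [TAKEN]
PC=2  addi  r2, r1, 7        | r0=0 r1=5 r2=12 r3=13 r4=1 r5=11 r6=9
PC=4  slti  r2, r2, 7        | r0=0 r1=5 r2=0 r3=13 r4=1 r5=11 r6=9
PC=5  ori   r0, r4, 7        | r0=0 r1=5 r2=0 r3=13 r4=1 r5=11 r6=9
PC=6  bne  r0, r2, L9        | r0=0 r1=5 r2=0 r3=13 r4=1 r5=11 r6=9  [not taken]
PC=7  or   r4, r5, r1        | r0=0 r1=5 r2=0 r3=13 r4=15 r5=11 r6=9
PC=8  xori  r2, r2, 11       | r0=0 r1=5 r2=11 r3=13 r4=15 r5=11 r6=9
PC=9  addi  r2, r6, 9        | r0=0 r1=5 r2=18 r3=13 r4=15 r5=11 r6=9
PC=10 xor  r5, r4, r1        | r0=0 r1=5 r2=18 r3=13 r4=15 r5=10 r6=9
PC=11 xor  r1, r3, r4        | r0=0 r1=2 r2=18 r3=13 r4=15 r5=10 r6=9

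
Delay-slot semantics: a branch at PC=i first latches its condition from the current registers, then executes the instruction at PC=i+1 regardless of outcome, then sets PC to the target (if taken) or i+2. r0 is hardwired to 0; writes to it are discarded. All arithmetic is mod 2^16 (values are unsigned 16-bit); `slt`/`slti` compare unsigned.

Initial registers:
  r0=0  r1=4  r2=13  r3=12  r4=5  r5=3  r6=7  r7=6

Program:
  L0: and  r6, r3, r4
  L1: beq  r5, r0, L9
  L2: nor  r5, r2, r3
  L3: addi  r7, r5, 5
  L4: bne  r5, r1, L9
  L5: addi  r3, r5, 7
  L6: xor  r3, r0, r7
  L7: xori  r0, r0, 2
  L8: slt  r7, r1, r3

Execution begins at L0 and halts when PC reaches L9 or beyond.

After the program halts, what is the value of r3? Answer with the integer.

  step pc=0: and  r6, r3, r4  regs=(0,4,13,12,5,3,4,6)
  step pc=1: beq  r5, r0, L9  cond=F  regs=(0,4,13,12,5,3,4,6)
  step pc=2: nor  r5, r2, r3  regs=(0,4,13,12,5,65522,4,6)
  step pc=3: addi  r7, r5, 5  regs=(0,4,13,12,5,65522,4,65527)
  step pc=4: bne  r5, r1, L9  cond=T  regs=(0,4,13,12,5,65522,4,65527)
  step pc=5: addi  r3, r5, 7  regs=(0,4,13,65529,5,65522,4,65527)

65529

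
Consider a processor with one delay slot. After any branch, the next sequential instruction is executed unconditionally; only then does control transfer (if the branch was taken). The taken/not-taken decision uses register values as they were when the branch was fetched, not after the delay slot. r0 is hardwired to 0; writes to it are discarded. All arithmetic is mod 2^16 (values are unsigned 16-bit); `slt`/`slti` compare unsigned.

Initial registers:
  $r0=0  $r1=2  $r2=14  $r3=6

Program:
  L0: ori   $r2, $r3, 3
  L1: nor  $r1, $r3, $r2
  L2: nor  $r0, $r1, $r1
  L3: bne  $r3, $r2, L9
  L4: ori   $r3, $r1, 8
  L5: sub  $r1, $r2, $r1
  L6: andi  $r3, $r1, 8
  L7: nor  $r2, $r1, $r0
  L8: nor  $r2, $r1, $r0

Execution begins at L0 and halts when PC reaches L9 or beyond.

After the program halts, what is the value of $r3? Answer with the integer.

65528

PC=0  ori   $r2, $r3, 3      | $r0=0 $r1=2 $r2=7 $r3=6
PC=1  nor  $r1, $r3, $r2     | $r0=0 $r1=65528 $r2=7 $r3=6
PC=2  nor  $r0, $r1, $r1     | $r0=0 $r1=65528 $r2=7 $r3=6
PC=3  bne  $r3, $r2, L9      | $r0=0 $r1=65528 $r2=7 $r3=6  [TAKEN]
PC=4  ori   $r3, $r1, 8      | $r0=0 $r1=65528 $r2=7 $r3=65528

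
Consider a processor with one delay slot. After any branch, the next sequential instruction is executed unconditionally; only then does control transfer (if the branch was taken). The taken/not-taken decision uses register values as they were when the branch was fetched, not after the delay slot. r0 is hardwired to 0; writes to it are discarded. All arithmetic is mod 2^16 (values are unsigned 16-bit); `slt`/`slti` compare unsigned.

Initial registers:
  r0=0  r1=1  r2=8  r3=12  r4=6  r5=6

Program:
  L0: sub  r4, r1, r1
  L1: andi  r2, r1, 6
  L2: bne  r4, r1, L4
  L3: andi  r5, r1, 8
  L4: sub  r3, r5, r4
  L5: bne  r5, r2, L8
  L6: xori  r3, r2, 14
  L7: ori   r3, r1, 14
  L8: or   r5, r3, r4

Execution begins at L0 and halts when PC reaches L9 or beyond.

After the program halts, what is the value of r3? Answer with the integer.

15

PC=0  sub  r4, r1, r1        | r0=0 r1=1 r2=8 r3=12 r4=0 r5=6
PC=1  andi  r2, r1, 6        | r0=0 r1=1 r2=0 r3=12 r4=0 r5=6
PC=2  bne  r4, r1, L4        | r0=0 r1=1 r2=0 r3=12 r4=0 r5=6  [TAKEN]
PC=3  andi  r5, r1, 8        | r0=0 r1=1 r2=0 r3=12 r4=0 r5=0
PC=4  sub  r3, r5, r4        | r0=0 r1=1 r2=0 r3=0 r4=0 r5=0
PC=5  bne  r5, r2, L8        | r0=0 r1=1 r2=0 r3=0 r4=0 r5=0  [not taken]
PC=6  xori  r3, r2, 14       | r0=0 r1=1 r2=0 r3=14 r4=0 r5=0
PC=7  ori   r3, r1, 14       | r0=0 r1=1 r2=0 r3=15 r4=0 r5=0
PC=8  or   r5, r3, r4        | r0=0 r1=1 r2=0 r3=15 r4=0 r5=15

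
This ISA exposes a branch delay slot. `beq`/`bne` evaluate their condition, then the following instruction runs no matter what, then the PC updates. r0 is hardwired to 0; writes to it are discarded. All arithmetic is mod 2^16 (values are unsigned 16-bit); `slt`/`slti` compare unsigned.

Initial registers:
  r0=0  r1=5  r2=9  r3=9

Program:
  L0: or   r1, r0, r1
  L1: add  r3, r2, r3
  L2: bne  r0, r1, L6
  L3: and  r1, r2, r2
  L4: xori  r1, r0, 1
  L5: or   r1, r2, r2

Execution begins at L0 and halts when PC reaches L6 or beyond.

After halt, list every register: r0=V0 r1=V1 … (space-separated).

  step pc=0: or   r1, r0, r1  regs=(0,5,9,9)
  step pc=1: add  r3, r2, r3  regs=(0,5,9,18)
  step pc=2: bne  r0, r1, L6  cond=T  regs=(0,5,9,18)
  step pc=3: and  r1, r2, r2  regs=(0,9,9,18)

r0=0 r1=9 r2=9 r3=18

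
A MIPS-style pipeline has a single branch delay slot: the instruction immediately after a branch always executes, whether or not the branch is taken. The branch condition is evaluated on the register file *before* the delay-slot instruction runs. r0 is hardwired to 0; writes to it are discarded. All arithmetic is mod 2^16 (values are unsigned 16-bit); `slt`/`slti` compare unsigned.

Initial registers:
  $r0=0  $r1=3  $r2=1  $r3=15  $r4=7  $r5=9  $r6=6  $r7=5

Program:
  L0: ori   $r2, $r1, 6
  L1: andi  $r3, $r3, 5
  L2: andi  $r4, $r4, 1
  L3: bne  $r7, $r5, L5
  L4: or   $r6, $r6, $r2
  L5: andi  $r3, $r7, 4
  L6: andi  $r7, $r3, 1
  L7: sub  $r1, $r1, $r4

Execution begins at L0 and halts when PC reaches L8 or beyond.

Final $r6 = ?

PC=0  ori   $r2, $r1, 6      | $r0=0 $r1=3 $r2=7 $r3=15 $r4=7 $r5=9 $r6=6 $r7=5
PC=1  andi  $r3, $r3, 5      | $r0=0 $r1=3 $r2=7 $r3=5 $r4=7 $r5=9 $r6=6 $r7=5
PC=2  andi  $r4, $r4, 1      | $r0=0 $r1=3 $r2=7 $r3=5 $r4=1 $r5=9 $r6=6 $r7=5
PC=3  bne  $r7, $r5, L5      | $r0=0 $r1=3 $r2=7 $r3=5 $r4=1 $r5=9 $r6=6 $r7=5  [TAKEN]
PC=4  or   $r6, $r6, $r2     | $r0=0 $r1=3 $r2=7 $r3=5 $r4=1 $r5=9 $r6=7 $r7=5
PC=5  andi  $r3, $r7, 4      | $r0=0 $r1=3 $r2=7 $r3=4 $r4=1 $r5=9 $r6=7 $r7=5
PC=6  andi  $r7, $r3, 1      | $r0=0 $r1=3 $r2=7 $r3=4 $r4=1 $r5=9 $r6=7 $r7=0
PC=7  sub  $r1, $r1, $r4     | $r0=0 $r1=2 $r2=7 $r3=4 $r4=1 $r5=9 $r6=7 $r7=0

7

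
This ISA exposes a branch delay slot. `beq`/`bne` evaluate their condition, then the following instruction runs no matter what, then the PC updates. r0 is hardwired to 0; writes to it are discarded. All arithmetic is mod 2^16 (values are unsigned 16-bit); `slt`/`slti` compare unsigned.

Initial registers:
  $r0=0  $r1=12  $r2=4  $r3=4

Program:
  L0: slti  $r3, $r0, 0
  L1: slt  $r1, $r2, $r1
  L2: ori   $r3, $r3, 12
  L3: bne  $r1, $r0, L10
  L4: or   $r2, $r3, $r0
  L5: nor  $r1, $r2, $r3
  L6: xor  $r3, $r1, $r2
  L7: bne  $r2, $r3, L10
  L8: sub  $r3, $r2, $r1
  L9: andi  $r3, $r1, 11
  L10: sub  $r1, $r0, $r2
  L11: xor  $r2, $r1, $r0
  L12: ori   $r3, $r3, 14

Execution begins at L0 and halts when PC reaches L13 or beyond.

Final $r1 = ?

#0 slti  $r3, $r0, 0 ; 0/12/4/0
#1 slt  $r1, $r2, $r1 ; 0/1/4/0
#2 ori   $r3, $r3, 12 ; 0/1/4/12
#3 bne  $r1, $r0, L10 ; 0/1/4/12 ; →target
#4 or   $r2, $r3, $r0 ; 0/1/12/12
#10 sub  $r1, $r0, $r2 ; 0/65524/12/12
#11 xor  $r2, $r1, $r0 ; 0/65524/65524/12
#12 ori   $r3, $r3, 14 ; 0/65524/65524/14

65524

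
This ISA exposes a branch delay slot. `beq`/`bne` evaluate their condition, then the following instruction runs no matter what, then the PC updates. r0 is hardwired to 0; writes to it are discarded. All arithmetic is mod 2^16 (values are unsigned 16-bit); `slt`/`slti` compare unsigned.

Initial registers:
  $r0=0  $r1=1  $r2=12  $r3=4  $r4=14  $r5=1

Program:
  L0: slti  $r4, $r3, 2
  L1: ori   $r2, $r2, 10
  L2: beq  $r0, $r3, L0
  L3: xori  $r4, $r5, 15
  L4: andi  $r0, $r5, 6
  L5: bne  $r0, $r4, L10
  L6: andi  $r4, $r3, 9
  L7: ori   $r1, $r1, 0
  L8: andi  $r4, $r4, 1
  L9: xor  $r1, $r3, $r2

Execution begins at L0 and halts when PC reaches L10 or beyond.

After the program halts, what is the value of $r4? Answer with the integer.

  step pc=0: slti  $r4, $r3, 2  regs=(0,1,12,4,0,1)
  step pc=1: ori   $r2, $r2, 10  regs=(0,1,14,4,0,1)
  step pc=2: beq  $r0, $r3, L0  cond=F  regs=(0,1,14,4,0,1)
  step pc=3: xori  $r4, $r5, 15  regs=(0,1,14,4,14,1)
  step pc=4: andi  $r0, $r5, 6  regs=(0,1,14,4,14,1)
  step pc=5: bne  $r0, $r4, L10  cond=T  regs=(0,1,14,4,14,1)
  step pc=6: andi  $r4, $r3, 9  regs=(0,1,14,4,0,1)

0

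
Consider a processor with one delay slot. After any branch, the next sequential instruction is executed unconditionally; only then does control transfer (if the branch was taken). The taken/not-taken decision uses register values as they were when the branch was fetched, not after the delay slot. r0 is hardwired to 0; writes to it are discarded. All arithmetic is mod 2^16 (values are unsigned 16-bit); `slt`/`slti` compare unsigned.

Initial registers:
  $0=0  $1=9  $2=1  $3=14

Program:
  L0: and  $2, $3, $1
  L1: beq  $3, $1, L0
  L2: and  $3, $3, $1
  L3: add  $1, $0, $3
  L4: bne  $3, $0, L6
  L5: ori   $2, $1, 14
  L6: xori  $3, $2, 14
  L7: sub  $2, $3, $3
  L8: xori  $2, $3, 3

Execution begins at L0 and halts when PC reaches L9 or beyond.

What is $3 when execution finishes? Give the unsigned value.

[0] and  $2, $3, $1  →  {$0:0, $1:9, $2:8, $3:14}
[1] beq  $3, $1, L0  →  {$0:0, $1:9, $2:8, $3:14}  ⟨branch fallthrough⟩
[2] and  $3, $3, $1  →  {$0:0, $1:9, $2:8, $3:8}
[3] add  $1, $0, $3  →  {$0:0, $1:8, $2:8, $3:8}
[4] bne  $3, $0, L6  →  {$0:0, $1:8, $2:8, $3:8}  ⟨branch taken⟩
[5] ori   $2, $1, 14  →  {$0:0, $1:8, $2:14, $3:8}
[6] xori  $3, $2, 14  →  {$0:0, $1:8, $2:14, $3:0}
[7] sub  $2, $3, $3  →  {$0:0, $1:8, $2:0, $3:0}
[8] xori  $2, $3, 3  →  {$0:0, $1:8, $2:3, $3:0}

0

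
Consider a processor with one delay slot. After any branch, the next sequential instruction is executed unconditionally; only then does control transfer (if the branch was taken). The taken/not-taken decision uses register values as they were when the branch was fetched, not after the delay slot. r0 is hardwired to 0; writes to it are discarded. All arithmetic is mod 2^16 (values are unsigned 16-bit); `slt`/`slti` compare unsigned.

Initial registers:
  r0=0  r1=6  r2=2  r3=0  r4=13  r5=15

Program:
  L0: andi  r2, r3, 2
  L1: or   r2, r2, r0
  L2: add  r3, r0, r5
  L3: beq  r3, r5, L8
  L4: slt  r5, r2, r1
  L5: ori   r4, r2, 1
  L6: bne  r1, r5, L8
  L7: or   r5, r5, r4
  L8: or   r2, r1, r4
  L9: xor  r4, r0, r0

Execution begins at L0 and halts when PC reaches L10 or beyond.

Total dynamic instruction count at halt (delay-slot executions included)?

7

PC=0  andi  r2, r3, 2        | r0=0 r1=6 r2=0 r3=0 r4=13 r5=15
PC=1  or   r2, r2, r0        | r0=0 r1=6 r2=0 r3=0 r4=13 r5=15
PC=2  add  r3, r0, r5        | r0=0 r1=6 r2=0 r3=15 r4=13 r5=15
PC=3  beq  r3, r5, L8        | r0=0 r1=6 r2=0 r3=15 r4=13 r5=15  [TAKEN]
PC=4  slt  r5, r2, r1        | r0=0 r1=6 r2=0 r3=15 r4=13 r5=1
PC=8  or   r2, r1, r4        | r0=0 r1=6 r2=15 r3=15 r4=13 r5=1
PC=9  xor  r4, r0, r0        | r0=0 r1=6 r2=15 r3=15 r4=0 r5=1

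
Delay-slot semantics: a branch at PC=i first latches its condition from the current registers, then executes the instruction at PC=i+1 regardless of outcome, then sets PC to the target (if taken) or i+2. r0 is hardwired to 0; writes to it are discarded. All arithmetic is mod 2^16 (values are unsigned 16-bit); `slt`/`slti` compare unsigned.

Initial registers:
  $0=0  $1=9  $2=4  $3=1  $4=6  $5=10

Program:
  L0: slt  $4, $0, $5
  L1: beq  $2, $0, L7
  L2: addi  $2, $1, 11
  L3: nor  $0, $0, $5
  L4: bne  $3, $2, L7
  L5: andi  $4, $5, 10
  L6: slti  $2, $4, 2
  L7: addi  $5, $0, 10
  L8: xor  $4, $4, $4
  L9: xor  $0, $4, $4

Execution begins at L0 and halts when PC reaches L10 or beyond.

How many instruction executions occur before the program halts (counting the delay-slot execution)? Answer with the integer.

9

[0] slt  $4, $0, $5  →  {$0:0, $1:9, $2:4, $3:1, $4:1, $5:10}
[1] beq  $2, $0, L7  →  {$0:0, $1:9, $2:4, $3:1, $4:1, $5:10}  ⟨branch fallthrough⟩
[2] addi  $2, $1, 11  →  {$0:0, $1:9, $2:20, $3:1, $4:1, $5:10}
[3] nor  $0, $0, $5  →  {$0:0, $1:9, $2:20, $3:1, $4:1, $5:10}
[4] bne  $3, $2, L7  →  {$0:0, $1:9, $2:20, $3:1, $4:1, $5:10}  ⟨branch taken⟩
[5] andi  $4, $5, 10  →  {$0:0, $1:9, $2:20, $3:1, $4:10, $5:10}
[7] addi  $5, $0, 10  →  {$0:0, $1:9, $2:20, $3:1, $4:10, $5:10}
[8] xor  $4, $4, $4  →  {$0:0, $1:9, $2:20, $3:1, $4:0, $5:10}
[9] xor  $0, $4, $4  →  {$0:0, $1:9, $2:20, $3:1, $4:0, $5:10}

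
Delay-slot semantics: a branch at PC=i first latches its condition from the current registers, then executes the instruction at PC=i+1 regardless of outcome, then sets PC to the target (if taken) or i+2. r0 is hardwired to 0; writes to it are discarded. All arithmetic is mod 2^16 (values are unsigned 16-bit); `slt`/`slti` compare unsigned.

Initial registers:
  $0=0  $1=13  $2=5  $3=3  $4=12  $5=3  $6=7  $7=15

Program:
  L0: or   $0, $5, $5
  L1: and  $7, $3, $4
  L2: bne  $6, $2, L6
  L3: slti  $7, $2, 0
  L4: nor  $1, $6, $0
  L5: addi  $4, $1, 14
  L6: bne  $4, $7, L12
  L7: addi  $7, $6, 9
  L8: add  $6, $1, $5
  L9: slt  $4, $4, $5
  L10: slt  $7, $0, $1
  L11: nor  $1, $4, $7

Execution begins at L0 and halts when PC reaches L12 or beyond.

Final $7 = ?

PC=0  or   $0, $5, $5        | $0=0 $1=13 $2=5 $3=3 $4=12 $5=3 $6=7 $7=15
PC=1  and  $7, $3, $4        | $0=0 $1=13 $2=5 $3=3 $4=12 $5=3 $6=7 $7=0
PC=2  bne  $6, $2, L6        | $0=0 $1=13 $2=5 $3=3 $4=12 $5=3 $6=7 $7=0  [TAKEN]
PC=3  slti  $7, $2, 0        | $0=0 $1=13 $2=5 $3=3 $4=12 $5=3 $6=7 $7=0
PC=6  bne  $4, $7, L12       | $0=0 $1=13 $2=5 $3=3 $4=12 $5=3 $6=7 $7=0  [TAKEN]
PC=7  addi  $7, $6, 9        | $0=0 $1=13 $2=5 $3=3 $4=12 $5=3 $6=7 $7=16

16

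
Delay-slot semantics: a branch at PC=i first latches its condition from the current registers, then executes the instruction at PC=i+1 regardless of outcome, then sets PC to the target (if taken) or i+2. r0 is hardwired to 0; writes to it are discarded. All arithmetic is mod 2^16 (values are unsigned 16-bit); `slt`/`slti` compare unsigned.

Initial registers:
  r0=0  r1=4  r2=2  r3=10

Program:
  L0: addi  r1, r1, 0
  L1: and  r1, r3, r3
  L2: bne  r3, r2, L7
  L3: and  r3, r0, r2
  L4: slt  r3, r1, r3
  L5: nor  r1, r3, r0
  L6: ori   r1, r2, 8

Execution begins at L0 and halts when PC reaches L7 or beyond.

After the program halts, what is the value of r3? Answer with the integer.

0

PC=0  addi  r1, r1, 0        | r0=0 r1=4 r2=2 r3=10
PC=1  and  r1, r3, r3        | r0=0 r1=10 r2=2 r3=10
PC=2  bne  r3, r2, L7        | r0=0 r1=10 r2=2 r3=10  [TAKEN]
PC=3  and  r3, r0, r2        | r0=0 r1=10 r2=2 r3=0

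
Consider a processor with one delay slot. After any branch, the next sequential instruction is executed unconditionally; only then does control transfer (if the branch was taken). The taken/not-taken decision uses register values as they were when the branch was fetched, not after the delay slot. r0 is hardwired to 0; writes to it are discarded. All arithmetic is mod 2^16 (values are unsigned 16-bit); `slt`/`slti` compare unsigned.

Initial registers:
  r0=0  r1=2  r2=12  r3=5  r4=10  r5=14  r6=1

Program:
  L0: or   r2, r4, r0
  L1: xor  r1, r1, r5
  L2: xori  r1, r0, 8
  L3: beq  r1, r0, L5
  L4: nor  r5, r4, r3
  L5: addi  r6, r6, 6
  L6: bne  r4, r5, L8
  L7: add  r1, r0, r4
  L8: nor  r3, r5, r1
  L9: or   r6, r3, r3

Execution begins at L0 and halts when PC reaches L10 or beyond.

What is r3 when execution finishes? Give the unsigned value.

5

  step pc=0: or   r2, r4, r0  regs=(0,2,10,5,10,14,1)
  step pc=1: xor  r1, r1, r5  regs=(0,12,10,5,10,14,1)
  step pc=2: xori  r1, r0, 8  regs=(0,8,10,5,10,14,1)
  step pc=3: beq  r1, r0, L5  cond=F  regs=(0,8,10,5,10,14,1)
  step pc=4: nor  r5, r4, r3  regs=(0,8,10,5,10,65520,1)
  step pc=5: addi  r6, r6, 6  regs=(0,8,10,5,10,65520,7)
  step pc=6: bne  r4, r5, L8  cond=T  regs=(0,8,10,5,10,65520,7)
  step pc=7: add  r1, r0, r4  regs=(0,10,10,5,10,65520,7)
  step pc=8: nor  r3, r5, r1  regs=(0,10,10,5,10,65520,7)
  step pc=9: or   r6, r3, r3  regs=(0,10,10,5,10,65520,5)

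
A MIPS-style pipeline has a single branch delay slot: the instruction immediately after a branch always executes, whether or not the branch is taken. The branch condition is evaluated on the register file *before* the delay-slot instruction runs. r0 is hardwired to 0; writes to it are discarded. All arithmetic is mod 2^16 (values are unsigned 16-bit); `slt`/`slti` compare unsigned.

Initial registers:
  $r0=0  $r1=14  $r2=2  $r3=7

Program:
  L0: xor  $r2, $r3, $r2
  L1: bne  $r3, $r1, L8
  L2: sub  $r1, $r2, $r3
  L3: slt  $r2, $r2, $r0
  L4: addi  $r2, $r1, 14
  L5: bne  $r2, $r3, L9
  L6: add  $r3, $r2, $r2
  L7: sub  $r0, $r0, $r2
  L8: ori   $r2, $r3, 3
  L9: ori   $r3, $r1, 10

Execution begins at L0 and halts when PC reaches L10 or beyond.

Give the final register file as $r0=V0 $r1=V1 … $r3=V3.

$r0=0 $r1=65534 $r2=7 $r3=65534

  step pc=0: xor  $r2, $r3, $r2  regs=(0,14,5,7)
  step pc=1: bne  $r3, $r1, L8  cond=T  regs=(0,14,5,7)
  step pc=2: sub  $r1, $r2, $r3  regs=(0,65534,5,7)
  step pc=8: ori   $r2, $r3, 3  regs=(0,65534,7,7)
  step pc=9: ori   $r3, $r1, 10  regs=(0,65534,7,65534)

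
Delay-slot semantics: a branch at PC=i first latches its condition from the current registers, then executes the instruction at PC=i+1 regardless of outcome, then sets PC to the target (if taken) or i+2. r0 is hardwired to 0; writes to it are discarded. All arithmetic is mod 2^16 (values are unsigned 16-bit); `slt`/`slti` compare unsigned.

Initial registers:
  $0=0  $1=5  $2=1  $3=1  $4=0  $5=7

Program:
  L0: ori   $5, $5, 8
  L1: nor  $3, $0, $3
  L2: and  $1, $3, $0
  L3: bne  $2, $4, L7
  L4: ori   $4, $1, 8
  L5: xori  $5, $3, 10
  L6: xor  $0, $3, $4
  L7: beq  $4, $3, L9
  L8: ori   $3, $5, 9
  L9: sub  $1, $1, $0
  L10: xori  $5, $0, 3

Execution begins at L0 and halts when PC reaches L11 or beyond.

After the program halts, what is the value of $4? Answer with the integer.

8

#0 ori   $5, $5, 8 ; 0/5/1/1/0/15
#1 nor  $3, $0, $3 ; 0/5/1/65534/0/15
#2 and  $1, $3, $0 ; 0/0/1/65534/0/15
#3 bne  $2, $4, L7 ; 0/0/1/65534/0/15 ; →target
#4 ori   $4, $1, 8 ; 0/0/1/65534/8/15
#7 beq  $4, $3, L9 ; 0/0/1/65534/8/15 ; →fallthru
#8 ori   $3, $5, 9 ; 0/0/1/15/8/15
#9 sub  $1, $1, $0 ; 0/0/1/15/8/15
#10 xori  $5, $0, 3 ; 0/0/1/15/8/3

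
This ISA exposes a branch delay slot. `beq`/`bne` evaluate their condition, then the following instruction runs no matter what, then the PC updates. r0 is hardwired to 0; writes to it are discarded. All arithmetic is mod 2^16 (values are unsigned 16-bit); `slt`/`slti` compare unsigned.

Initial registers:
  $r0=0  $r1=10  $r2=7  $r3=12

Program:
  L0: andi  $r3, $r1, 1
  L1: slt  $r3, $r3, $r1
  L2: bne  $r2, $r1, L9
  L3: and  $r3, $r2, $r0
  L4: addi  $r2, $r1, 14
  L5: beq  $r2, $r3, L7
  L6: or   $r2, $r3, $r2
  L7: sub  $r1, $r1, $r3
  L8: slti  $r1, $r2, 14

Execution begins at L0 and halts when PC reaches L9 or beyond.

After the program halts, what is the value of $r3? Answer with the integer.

0

[0] andi  $r3, $r1, 1  →  {$r0:0, $r1:10, $r2:7, $r3:0}
[1] slt  $r3, $r3, $r1  →  {$r0:0, $r1:10, $r2:7, $r3:1}
[2] bne  $r2, $r1, L9  →  {$r0:0, $r1:10, $r2:7, $r3:1}  ⟨branch taken⟩
[3] and  $r3, $r2, $r0  →  {$r0:0, $r1:10, $r2:7, $r3:0}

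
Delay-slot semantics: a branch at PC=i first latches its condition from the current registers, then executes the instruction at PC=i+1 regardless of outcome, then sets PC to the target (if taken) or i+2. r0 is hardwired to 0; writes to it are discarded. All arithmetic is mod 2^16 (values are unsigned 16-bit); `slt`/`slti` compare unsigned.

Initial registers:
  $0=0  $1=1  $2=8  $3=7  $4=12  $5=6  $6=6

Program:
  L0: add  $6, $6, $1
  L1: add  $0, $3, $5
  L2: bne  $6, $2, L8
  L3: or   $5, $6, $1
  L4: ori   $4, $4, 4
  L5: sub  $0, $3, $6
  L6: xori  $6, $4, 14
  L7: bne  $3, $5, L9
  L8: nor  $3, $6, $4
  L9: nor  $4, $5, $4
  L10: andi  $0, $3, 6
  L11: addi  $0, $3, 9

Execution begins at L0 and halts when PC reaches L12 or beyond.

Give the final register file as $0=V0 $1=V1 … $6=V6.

$0=0 $1=1 $2=8 $3=65520 $4=65520 $5=7 $6=7

  step pc=0: add  $6, $6, $1  regs=(0,1,8,7,12,6,7)
  step pc=1: add  $0, $3, $5  regs=(0,1,8,7,12,6,7)
  step pc=2: bne  $6, $2, L8  cond=T  regs=(0,1,8,7,12,6,7)
  step pc=3: or   $5, $6, $1  regs=(0,1,8,7,12,7,7)
  step pc=8: nor  $3, $6, $4  regs=(0,1,8,65520,12,7,7)
  step pc=9: nor  $4, $5, $4  regs=(0,1,8,65520,65520,7,7)
  step pc=10: andi  $0, $3, 6  regs=(0,1,8,65520,65520,7,7)
  step pc=11: addi  $0, $3, 9  regs=(0,1,8,65520,65520,7,7)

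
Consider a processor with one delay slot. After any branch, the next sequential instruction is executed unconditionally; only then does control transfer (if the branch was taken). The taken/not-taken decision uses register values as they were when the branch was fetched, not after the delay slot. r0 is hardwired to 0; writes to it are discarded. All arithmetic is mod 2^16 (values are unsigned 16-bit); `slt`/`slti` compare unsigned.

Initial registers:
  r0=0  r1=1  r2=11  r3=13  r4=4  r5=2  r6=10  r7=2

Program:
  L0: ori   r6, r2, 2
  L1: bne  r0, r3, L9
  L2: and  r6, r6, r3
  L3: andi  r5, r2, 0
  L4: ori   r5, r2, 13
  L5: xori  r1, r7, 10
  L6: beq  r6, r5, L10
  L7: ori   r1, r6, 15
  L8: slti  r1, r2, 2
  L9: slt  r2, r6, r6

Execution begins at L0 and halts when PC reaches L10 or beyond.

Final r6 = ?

PC=0  ori   r6, r2, 2        | r0=0 r1=1 r2=11 r3=13 r4=4 r5=2 r6=11 r7=2
PC=1  bne  r0, r3, L9        | r0=0 r1=1 r2=11 r3=13 r4=4 r5=2 r6=11 r7=2  [TAKEN]
PC=2  and  r6, r6, r3        | r0=0 r1=1 r2=11 r3=13 r4=4 r5=2 r6=9 r7=2
PC=9  slt  r2, r6, r6        | r0=0 r1=1 r2=0 r3=13 r4=4 r5=2 r6=9 r7=2

9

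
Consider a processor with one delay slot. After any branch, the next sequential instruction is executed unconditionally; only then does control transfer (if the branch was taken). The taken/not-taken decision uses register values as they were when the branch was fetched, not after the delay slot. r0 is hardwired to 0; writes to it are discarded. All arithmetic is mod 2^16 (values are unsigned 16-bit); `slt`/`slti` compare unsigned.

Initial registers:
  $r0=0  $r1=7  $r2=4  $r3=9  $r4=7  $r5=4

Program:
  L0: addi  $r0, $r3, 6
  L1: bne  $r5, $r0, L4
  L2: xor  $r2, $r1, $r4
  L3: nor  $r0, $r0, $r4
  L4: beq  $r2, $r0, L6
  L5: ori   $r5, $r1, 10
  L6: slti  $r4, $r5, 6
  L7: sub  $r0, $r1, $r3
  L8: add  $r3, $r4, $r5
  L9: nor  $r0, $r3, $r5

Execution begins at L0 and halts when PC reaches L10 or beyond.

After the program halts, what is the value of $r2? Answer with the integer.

PC=0  addi  $r0, $r3, 6      | $r0=0 $r1=7 $r2=4 $r3=9 $r4=7 $r5=4
PC=1  bne  $r5, $r0, L4      | $r0=0 $r1=7 $r2=4 $r3=9 $r4=7 $r5=4  [TAKEN]
PC=2  xor  $r2, $r1, $r4     | $r0=0 $r1=7 $r2=0 $r3=9 $r4=7 $r5=4
PC=4  beq  $r2, $r0, L6      | $r0=0 $r1=7 $r2=0 $r3=9 $r4=7 $r5=4  [TAKEN]
PC=5  ori   $r5, $r1, 10     | $r0=0 $r1=7 $r2=0 $r3=9 $r4=7 $r5=15
PC=6  slti  $r4, $r5, 6      | $r0=0 $r1=7 $r2=0 $r3=9 $r4=0 $r5=15
PC=7  sub  $r0, $r1, $r3     | $r0=0 $r1=7 $r2=0 $r3=9 $r4=0 $r5=15
PC=8  add  $r3, $r4, $r5     | $r0=0 $r1=7 $r2=0 $r3=15 $r4=0 $r5=15
PC=9  nor  $r0, $r3, $r5     | $r0=0 $r1=7 $r2=0 $r3=15 $r4=0 $r5=15

0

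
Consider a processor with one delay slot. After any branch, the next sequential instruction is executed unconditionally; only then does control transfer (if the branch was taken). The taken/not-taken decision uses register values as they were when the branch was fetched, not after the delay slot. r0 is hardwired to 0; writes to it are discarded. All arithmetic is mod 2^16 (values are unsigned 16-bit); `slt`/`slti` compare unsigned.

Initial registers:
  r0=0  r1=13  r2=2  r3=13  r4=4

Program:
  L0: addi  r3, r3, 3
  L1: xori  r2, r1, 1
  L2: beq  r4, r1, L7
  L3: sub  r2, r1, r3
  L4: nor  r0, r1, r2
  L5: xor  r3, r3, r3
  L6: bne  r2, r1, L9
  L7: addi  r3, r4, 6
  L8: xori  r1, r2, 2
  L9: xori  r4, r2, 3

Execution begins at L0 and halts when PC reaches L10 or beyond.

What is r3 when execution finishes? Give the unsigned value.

  step pc=0: addi  r3, r3, 3  regs=(0,13,2,16,4)
  step pc=1: xori  r2, r1, 1  regs=(0,13,12,16,4)
  step pc=2: beq  r4, r1, L7  cond=F  regs=(0,13,12,16,4)
  step pc=3: sub  r2, r1, r3  regs=(0,13,65533,16,4)
  step pc=4: nor  r0, r1, r2  regs=(0,13,65533,16,4)
  step pc=5: xor  r3, r3, r3  regs=(0,13,65533,0,4)
  step pc=6: bne  r2, r1, L9  cond=T  regs=(0,13,65533,0,4)
  step pc=7: addi  r3, r4, 6  regs=(0,13,65533,10,4)
  step pc=9: xori  r4, r2, 3  regs=(0,13,65533,10,65534)

10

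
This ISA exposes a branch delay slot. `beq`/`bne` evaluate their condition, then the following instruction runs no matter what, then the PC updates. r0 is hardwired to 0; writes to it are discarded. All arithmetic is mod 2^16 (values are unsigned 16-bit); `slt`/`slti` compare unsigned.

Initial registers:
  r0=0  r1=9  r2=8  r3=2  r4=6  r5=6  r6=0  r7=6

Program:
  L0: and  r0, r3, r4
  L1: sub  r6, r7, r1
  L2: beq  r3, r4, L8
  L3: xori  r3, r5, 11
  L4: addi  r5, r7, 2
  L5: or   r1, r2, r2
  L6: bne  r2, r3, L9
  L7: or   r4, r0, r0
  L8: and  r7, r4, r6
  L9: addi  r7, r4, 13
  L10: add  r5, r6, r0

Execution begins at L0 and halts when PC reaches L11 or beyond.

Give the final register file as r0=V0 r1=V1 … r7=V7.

r0=0 r1=8 r2=8 r3=13 r4=0 r5=65533 r6=65533 r7=13

PC=0  and  r0, r3, r4        | r0=0 r1=9 r2=8 r3=2 r4=6 r5=6 r6=0 r7=6
PC=1  sub  r6, r7, r1        | r0=0 r1=9 r2=8 r3=2 r4=6 r5=6 r6=65533 r7=6
PC=2  beq  r3, r4, L8        | r0=0 r1=9 r2=8 r3=2 r4=6 r5=6 r6=65533 r7=6  [not taken]
PC=3  xori  r3, r5, 11       | r0=0 r1=9 r2=8 r3=13 r4=6 r5=6 r6=65533 r7=6
PC=4  addi  r5, r7, 2        | r0=0 r1=9 r2=8 r3=13 r4=6 r5=8 r6=65533 r7=6
PC=5  or   r1, r2, r2        | r0=0 r1=8 r2=8 r3=13 r4=6 r5=8 r6=65533 r7=6
PC=6  bne  r2, r3, L9        | r0=0 r1=8 r2=8 r3=13 r4=6 r5=8 r6=65533 r7=6  [TAKEN]
PC=7  or   r4, r0, r0        | r0=0 r1=8 r2=8 r3=13 r4=0 r5=8 r6=65533 r7=6
PC=9  addi  r7, r4, 13       | r0=0 r1=8 r2=8 r3=13 r4=0 r5=8 r6=65533 r7=13
PC=10 add  r5, r6, r0        | r0=0 r1=8 r2=8 r3=13 r4=0 r5=65533 r6=65533 r7=13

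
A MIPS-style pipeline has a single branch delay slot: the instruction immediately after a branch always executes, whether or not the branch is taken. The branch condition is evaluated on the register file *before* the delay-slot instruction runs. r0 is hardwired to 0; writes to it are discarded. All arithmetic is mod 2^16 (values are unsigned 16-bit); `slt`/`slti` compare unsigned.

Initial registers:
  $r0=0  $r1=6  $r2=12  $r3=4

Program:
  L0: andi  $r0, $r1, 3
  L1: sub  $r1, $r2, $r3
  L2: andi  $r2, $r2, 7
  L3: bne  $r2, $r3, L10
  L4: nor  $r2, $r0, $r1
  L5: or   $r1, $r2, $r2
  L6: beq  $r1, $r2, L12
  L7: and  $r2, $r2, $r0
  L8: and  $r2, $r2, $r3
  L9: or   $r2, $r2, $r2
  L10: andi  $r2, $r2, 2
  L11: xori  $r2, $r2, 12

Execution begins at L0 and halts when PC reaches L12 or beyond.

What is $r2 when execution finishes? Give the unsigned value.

PC=0  andi  $r0, $r1, 3      | $r0=0 $r1=6 $r2=12 $r3=4
PC=1  sub  $r1, $r2, $r3     | $r0=0 $r1=8 $r2=12 $r3=4
PC=2  andi  $r2, $r2, 7      | $r0=0 $r1=8 $r2=4 $r3=4
PC=3  bne  $r2, $r3, L10     | $r0=0 $r1=8 $r2=4 $r3=4  [not taken]
PC=4  nor  $r2, $r0, $r1     | $r0=0 $r1=8 $r2=65527 $r3=4
PC=5  or   $r1, $r2, $r2     | $r0=0 $r1=65527 $r2=65527 $r3=4
PC=6  beq  $r1, $r2, L12     | $r0=0 $r1=65527 $r2=65527 $r3=4  [TAKEN]
PC=7  and  $r2, $r2, $r0     | $r0=0 $r1=65527 $r2=0 $r3=4

0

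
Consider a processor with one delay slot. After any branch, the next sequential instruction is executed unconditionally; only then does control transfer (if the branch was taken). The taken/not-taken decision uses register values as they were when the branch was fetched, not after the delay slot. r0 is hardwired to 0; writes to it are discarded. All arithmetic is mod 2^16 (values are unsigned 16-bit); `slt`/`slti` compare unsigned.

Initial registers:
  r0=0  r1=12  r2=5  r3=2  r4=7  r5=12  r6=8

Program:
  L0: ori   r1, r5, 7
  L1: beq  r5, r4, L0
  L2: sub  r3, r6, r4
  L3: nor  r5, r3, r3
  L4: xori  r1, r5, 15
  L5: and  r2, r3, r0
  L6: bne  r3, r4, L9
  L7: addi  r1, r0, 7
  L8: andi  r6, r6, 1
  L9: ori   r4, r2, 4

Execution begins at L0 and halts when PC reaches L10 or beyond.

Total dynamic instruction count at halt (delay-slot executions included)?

PC=0  ori   r1, r5, 7        | r0=0 r1=15 r2=5 r3=2 r4=7 r5=12 r6=8
PC=1  beq  r5, r4, L0        | r0=0 r1=15 r2=5 r3=2 r4=7 r5=12 r6=8  [not taken]
PC=2  sub  r3, r6, r4        | r0=0 r1=15 r2=5 r3=1 r4=7 r5=12 r6=8
PC=3  nor  r5, r3, r3        | r0=0 r1=15 r2=5 r3=1 r4=7 r5=65534 r6=8
PC=4  xori  r1, r5, 15       | r0=0 r1=65521 r2=5 r3=1 r4=7 r5=65534 r6=8
PC=5  and  r2, r3, r0        | r0=0 r1=65521 r2=0 r3=1 r4=7 r5=65534 r6=8
PC=6  bne  r3, r4, L9        | r0=0 r1=65521 r2=0 r3=1 r4=7 r5=65534 r6=8  [TAKEN]
PC=7  addi  r1, r0, 7        | r0=0 r1=7 r2=0 r3=1 r4=7 r5=65534 r6=8
PC=9  ori   r4, r2, 4        | r0=0 r1=7 r2=0 r3=1 r4=4 r5=65534 r6=8

9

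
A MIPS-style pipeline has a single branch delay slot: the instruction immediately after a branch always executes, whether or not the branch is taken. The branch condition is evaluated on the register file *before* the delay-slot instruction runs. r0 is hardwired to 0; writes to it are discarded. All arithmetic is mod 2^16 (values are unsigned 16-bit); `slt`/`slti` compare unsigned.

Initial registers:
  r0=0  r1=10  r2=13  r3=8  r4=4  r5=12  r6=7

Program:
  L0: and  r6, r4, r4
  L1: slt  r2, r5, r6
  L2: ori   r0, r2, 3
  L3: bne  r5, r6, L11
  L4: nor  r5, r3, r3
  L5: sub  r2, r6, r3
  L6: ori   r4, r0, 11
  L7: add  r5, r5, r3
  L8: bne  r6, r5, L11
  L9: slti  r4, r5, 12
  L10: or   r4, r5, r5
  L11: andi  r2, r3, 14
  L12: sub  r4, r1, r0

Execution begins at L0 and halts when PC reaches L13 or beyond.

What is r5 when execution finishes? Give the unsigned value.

[0] and  r6, r4, r4  →  {r0:0, r1:10, r2:13, r3:8, r4:4, r5:12, r6:4}
[1] slt  r2, r5, r6  →  {r0:0, r1:10, r2:0, r3:8, r4:4, r5:12, r6:4}
[2] ori   r0, r2, 3  →  {r0:0, r1:10, r2:0, r3:8, r4:4, r5:12, r6:4}
[3] bne  r5, r6, L11  →  {r0:0, r1:10, r2:0, r3:8, r4:4, r5:12, r6:4}  ⟨branch taken⟩
[4] nor  r5, r3, r3  →  {r0:0, r1:10, r2:0, r3:8, r4:4, r5:65527, r6:4}
[11] andi  r2, r3, 14  →  {r0:0, r1:10, r2:8, r3:8, r4:4, r5:65527, r6:4}
[12] sub  r4, r1, r0  →  {r0:0, r1:10, r2:8, r3:8, r4:10, r5:65527, r6:4}

65527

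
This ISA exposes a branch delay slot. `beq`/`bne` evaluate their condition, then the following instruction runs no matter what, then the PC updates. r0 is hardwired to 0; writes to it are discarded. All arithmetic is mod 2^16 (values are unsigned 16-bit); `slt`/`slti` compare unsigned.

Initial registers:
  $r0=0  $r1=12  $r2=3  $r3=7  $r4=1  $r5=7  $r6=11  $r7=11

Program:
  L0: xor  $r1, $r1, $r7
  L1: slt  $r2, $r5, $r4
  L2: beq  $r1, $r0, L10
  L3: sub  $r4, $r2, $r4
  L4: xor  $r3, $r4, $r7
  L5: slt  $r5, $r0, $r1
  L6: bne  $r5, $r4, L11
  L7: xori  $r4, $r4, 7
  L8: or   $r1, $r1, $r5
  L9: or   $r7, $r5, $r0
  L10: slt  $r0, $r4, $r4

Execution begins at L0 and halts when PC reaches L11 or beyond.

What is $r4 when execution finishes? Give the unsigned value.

65528

PC=0  xor  $r1, $r1, $r7     | $r0=0 $r1=7 $r2=3 $r3=7 $r4=1 $r5=7 $r6=11 $r7=11
PC=1  slt  $r2, $r5, $r4     | $r0=0 $r1=7 $r2=0 $r3=7 $r4=1 $r5=7 $r6=11 $r7=11
PC=2  beq  $r1, $r0, L10     | $r0=0 $r1=7 $r2=0 $r3=7 $r4=1 $r5=7 $r6=11 $r7=11  [not taken]
PC=3  sub  $r4, $r2, $r4     | $r0=0 $r1=7 $r2=0 $r3=7 $r4=65535 $r5=7 $r6=11 $r7=11
PC=4  xor  $r3, $r4, $r7     | $r0=0 $r1=7 $r2=0 $r3=65524 $r4=65535 $r5=7 $r6=11 $r7=11
PC=5  slt  $r5, $r0, $r1     | $r0=0 $r1=7 $r2=0 $r3=65524 $r4=65535 $r5=1 $r6=11 $r7=11
PC=6  bne  $r5, $r4, L11     | $r0=0 $r1=7 $r2=0 $r3=65524 $r4=65535 $r5=1 $r6=11 $r7=11  [TAKEN]
PC=7  xori  $r4, $r4, 7      | $r0=0 $r1=7 $r2=0 $r3=65524 $r4=65528 $r5=1 $r6=11 $r7=11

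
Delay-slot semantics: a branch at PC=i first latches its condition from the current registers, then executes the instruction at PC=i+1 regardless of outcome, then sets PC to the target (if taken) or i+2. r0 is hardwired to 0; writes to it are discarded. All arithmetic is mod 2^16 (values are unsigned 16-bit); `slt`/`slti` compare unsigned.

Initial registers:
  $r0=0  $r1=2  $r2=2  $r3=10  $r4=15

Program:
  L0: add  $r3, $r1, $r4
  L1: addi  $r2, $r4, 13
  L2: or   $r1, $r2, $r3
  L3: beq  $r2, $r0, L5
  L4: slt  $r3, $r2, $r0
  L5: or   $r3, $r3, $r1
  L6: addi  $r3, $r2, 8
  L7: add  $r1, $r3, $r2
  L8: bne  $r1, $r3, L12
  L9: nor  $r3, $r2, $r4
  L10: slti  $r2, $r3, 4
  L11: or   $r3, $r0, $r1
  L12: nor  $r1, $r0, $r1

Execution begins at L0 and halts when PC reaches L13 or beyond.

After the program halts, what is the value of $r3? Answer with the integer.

[0] add  $r3, $r1, $r4  →  {$r0:0, $r1:2, $r2:2, $r3:17, $r4:15}
[1] addi  $r2, $r4, 13  →  {$r0:0, $r1:2, $r2:28, $r3:17, $r4:15}
[2] or   $r1, $r2, $r3  →  {$r0:0, $r1:29, $r2:28, $r3:17, $r4:15}
[3] beq  $r2, $r0, L5  →  {$r0:0, $r1:29, $r2:28, $r3:17, $r4:15}  ⟨branch fallthrough⟩
[4] slt  $r3, $r2, $r0  →  {$r0:0, $r1:29, $r2:28, $r3:0, $r4:15}
[5] or   $r3, $r3, $r1  →  {$r0:0, $r1:29, $r2:28, $r3:29, $r4:15}
[6] addi  $r3, $r2, 8  →  {$r0:0, $r1:29, $r2:28, $r3:36, $r4:15}
[7] add  $r1, $r3, $r2  →  {$r0:0, $r1:64, $r2:28, $r3:36, $r4:15}
[8] bne  $r1, $r3, L12  →  {$r0:0, $r1:64, $r2:28, $r3:36, $r4:15}  ⟨branch taken⟩
[9] nor  $r3, $r2, $r4  →  {$r0:0, $r1:64, $r2:28, $r3:65504, $r4:15}
[12] nor  $r1, $r0, $r1  →  {$r0:0, $r1:65471, $r2:28, $r3:65504, $r4:15}

65504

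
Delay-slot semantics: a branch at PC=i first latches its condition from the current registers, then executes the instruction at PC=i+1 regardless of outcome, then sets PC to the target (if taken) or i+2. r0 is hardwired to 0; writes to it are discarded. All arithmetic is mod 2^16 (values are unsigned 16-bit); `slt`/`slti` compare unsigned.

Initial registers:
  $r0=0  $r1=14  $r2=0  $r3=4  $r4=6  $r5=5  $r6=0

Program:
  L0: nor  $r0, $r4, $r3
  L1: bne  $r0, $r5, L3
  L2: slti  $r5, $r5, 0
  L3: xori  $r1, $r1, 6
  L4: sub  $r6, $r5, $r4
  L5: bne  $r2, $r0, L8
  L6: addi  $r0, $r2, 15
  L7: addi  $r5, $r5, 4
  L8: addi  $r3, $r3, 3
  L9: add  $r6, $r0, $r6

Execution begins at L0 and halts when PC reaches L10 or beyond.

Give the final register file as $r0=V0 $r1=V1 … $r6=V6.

$r0=0 $r1=8 $r2=0 $r3=7 $r4=6 $r5=4 $r6=65530

PC=0  nor  $r0, $r4, $r3     | $r0=0 $r1=14 $r2=0 $r3=4 $r4=6 $r5=5 $r6=0
PC=1  bne  $r0, $r5, L3      | $r0=0 $r1=14 $r2=0 $r3=4 $r4=6 $r5=5 $r6=0  [TAKEN]
PC=2  slti  $r5, $r5, 0      | $r0=0 $r1=14 $r2=0 $r3=4 $r4=6 $r5=0 $r6=0
PC=3  xori  $r1, $r1, 6      | $r0=0 $r1=8 $r2=0 $r3=4 $r4=6 $r5=0 $r6=0
PC=4  sub  $r6, $r5, $r4     | $r0=0 $r1=8 $r2=0 $r3=4 $r4=6 $r5=0 $r6=65530
PC=5  bne  $r2, $r0, L8      | $r0=0 $r1=8 $r2=0 $r3=4 $r4=6 $r5=0 $r6=65530  [not taken]
PC=6  addi  $r0, $r2, 15     | $r0=0 $r1=8 $r2=0 $r3=4 $r4=6 $r5=0 $r6=65530
PC=7  addi  $r5, $r5, 4      | $r0=0 $r1=8 $r2=0 $r3=4 $r4=6 $r5=4 $r6=65530
PC=8  addi  $r3, $r3, 3      | $r0=0 $r1=8 $r2=0 $r3=7 $r4=6 $r5=4 $r6=65530
PC=9  add  $r6, $r0, $r6     | $r0=0 $r1=8 $r2=0 $r3=7 $r4=6 $r5=4 $r6=65530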